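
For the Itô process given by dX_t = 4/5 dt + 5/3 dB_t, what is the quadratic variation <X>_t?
<X>_t = 25*t/9

For an Itô process dX_t = a(t) dt + b(t) dB_t, the quadratic variation is <X>_t = int_0^t b(s)^2 ds (the drift term does not contribute). Here b(s) = 5/3, so
  b(s)^2 = 25/9.
Integrating from 0 to t:
  <X>_t = int_0^t (25/9) ds = 25*t/9.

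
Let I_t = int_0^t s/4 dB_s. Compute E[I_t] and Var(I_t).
E[I_t] = 0; Var(I_t) = t^3/48

The Itô integral of a deterministic integrand f(s) has mean 0 because each increment f(s) * (B_{s+ds} - B_s) has mean 0. By the Itô isometry:
  Var( int_0^t f(s) dB_s ) = E[ (int_0^t f(s) dB_s)^2 ] = int_0^t f(s)^2 ds.
Here f(s) = s/4, so f(s)^2 = s^2/16. Integrate:
  int_0^t (s^2/16) ds = t^3/48.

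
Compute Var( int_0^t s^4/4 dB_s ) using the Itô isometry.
Var = t^9/144

The Itô integral of a deterministic integrand f(s) has mean 0 because each increment f(s) * (B_{s+ds} - B_s) has mean 0. By the Itô isometry:
  Var( int_0^t f(s) dB_s ) = E[ (int_0^t f(s) dB_s)^2 ] = int_0^t f(s)^2 ds.
Here f(s) = s^4/4, so f(s)^2 = s^8/16. Integrate:
  int_0^t (s^8/16) ds = t^9/144.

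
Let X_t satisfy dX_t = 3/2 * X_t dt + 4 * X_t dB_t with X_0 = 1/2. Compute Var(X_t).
Var(X_t) = (exp(16*t) - 1)*exp(3*t)/4

For GBM dX = mu X dt + sigma X dB with X_0 = x_0, apply Itô to Y = log X: dY = (mu - sigma^2/2) dt + sigma dB, so Y_t = log(x_0) + (mu - sigma^2/2) t + sigma B_t and hence X_t = x_0 * exp((mu - sigma^2/2) t + sigma B_t).
With mu = 3/2, sigma = 4, x_0 = 1/2, this gives:
  X_t = 1/2 * exp((-13/2) * t + (4) * B_t).
Since sigma*B_t ~ Normal(0, sigma^2 t), E[exp(sigma*B_t)] = exp(sigma^2 t / 2); so E[X_t] = x_0 * exp((mu - sigma^2/2) t) * exp(sigma^2 t / 2) = x_0 * exp(mu t) = exp(3*t/2)/2.
Var(X_t) = E[X_t^2] - (E[X_t])^2 = x_0^2 * exp(2 mu t) * (exp(sigma^2 t) - 1) = (exp(16*t) - 1)*exp(3*t)/4.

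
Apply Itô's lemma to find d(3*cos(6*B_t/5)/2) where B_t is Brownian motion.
d(3*cos(6*B_t/5)/2) = (-27*cos(6*B_t/5)/25) dt + (-9*sin(6*B_t/5)/5) dB_t

Itô's formula for f(B_t) gives d f(B_t) = f'(B_t) dB_t + (1/2) f''(B_t) dt. Compute derivatives of f(x) = 3*cos(6*x/5)/2:
  f'(x)  = -9*sin(6*x/5)/5
  f''(x) = -54*cos(6*x/5)/25
Substitute x = B_t and multiply the f'' term by 1/2:
  drift     = (1/2) * (-54*cos(6*x/5)/25) evaluated at B_t = -27*cos(6*B_t/5)/25
  diffusion = (-9*sin(6*x/5)/5) evaluated at B_t = -9*sin(6*B_t/5)/5
Therefore d(3*cos(6*B_t/5)/2) = (-27*cos(6*B_t/5)/25) dt + (-9*sin(6*B_t/5)/5) dB_t.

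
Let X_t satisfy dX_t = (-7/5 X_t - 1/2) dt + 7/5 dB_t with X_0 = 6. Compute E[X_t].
E[X_t] = -5/14 + 89*exp(-7*t/5)/14

Taking expectations and using E[dB_t] = 0, the mean m(t) = E[X_t] satisfies the ODE m'(t) = a m(t) + b with m(0) = x_0. With a = -7/5, b = -1/2, x_0 = 6, the solution is
  m(t) = x_0 * exp(a t) + (b/a) * (exp(a t) - 1)
       = 6 * exp((-7/5) t) + ((-1/2)/(-7/5)) * (exp((-7/5) t) - 1)
       = -5/14 + 89*exp(-7*t/5)/14.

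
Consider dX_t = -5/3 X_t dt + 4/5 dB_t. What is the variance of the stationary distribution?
lim Var(X_t) = 24/125

The OU SDE dX = -theta X dt + sigma dB admits the integrating factor exp(theta t): d(exp(theta t) X_t) = sigma exp(theta t) dB_t. Integrating from 0 to t gives X_t = x_0 * exp(-theta t) + sigma * int_0^t exp(-theta (t-s)) dB_s for any initial x_0. The Itô integral has variance (by the Itô isometry) sigma^2 * int_0^t exp(-2 theta (t - s)) ds = sigma^2 * (1 - exp(-2 theta t)) / (2 theta), independent of x_0.
With theta = 5/3, sigma = 4/5:
  Var(X_t) = (4/5)^2 * (1 - exp(-2*5/3 t)) / (2 * 5/3) = 24/125 - 24*exp(-10*t/3)/125.
As t -> infinity, exp(-2*5/3 t) -> 0, so the stationary variance is sigma^2 / (2 theta) = 24/125.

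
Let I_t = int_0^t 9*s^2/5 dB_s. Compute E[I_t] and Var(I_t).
E[I_t] = 0; Var(I_t) = 81*t^5/125

The Itô integral of a deterministic integrand f(s) has mean 0 because each increment f(s) * (B_{s+ds} - B_s) has mean 0. By the Itô isometry:
  Var( int_0^t f(s) dB_s ) = E[ (int_0^t f(s) dB_s)^2 ] = int_0^t f(s)^2 ds.
Here f(s) = 9*s^2/5, so f(s)^2 = 81*s^4/25. Integrate:
  int_0^t (81*s^4/25) ds = 81*t^5/125.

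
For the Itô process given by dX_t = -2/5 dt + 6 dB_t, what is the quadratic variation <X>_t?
<X>_t = 36*t

For an Itô process dX_t = a(t) dt + b(t) dB_t, the quadratic variation is <X>_t = int_0^t b(s)^2 ds (the drift term does not contribute). Here b(s) = 6, so
  b(s)^2 = 36.
Integrating from 0 to t:
  <X>_t = int_0^t (36) ds = 36*t.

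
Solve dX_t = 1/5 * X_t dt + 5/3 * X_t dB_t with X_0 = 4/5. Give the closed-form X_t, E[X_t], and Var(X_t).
X_t = 4/5 * exp((-107/90) t + (5/3) B_t); E[X_t] = 4*exp(t/5)/5; Var(X_t) = 16*(exp(25*t/9) - 1)*exp(2*t/5)/25

For GBM dX = mu X dt + sigma X dB with X_0 = x_0, apply Itô to Y = log X: dY = (mu - sigma^2/2) dt + sigma dB, so Y_t = log(x_0) + (mu - sigma^2/2) t + sigma B_t and hence X_t = x_0 * exp((mu - sigma^2/2) t + sigma B_t).
With mu = 1/5, sigma = 5/3, x_0 = 4/5, this gives:
  X_t = 4/5 * exp((-107/90) * t + (5/3) * B_t).
Since sigma*B_t ~ Normal(0, sigma^2 t), E[exp(sigma*B_t)] = exp(sigma^2 t / 2); so E[X_t] = x_0 * exp((mu - sigma^2/2) t) * exp(sigma^2 t / 2) = x_0 * exp(mu t) = 4*exp(t/5)/5.
Var(X_t) = E[X_t^2] - (E[X_t])^2 = x_0^2 * exp(2 mu t) * (exp(sigma^2 t) - 1) = 16*(exp(25*t/9) - 1)*exp(2*t/5)/25.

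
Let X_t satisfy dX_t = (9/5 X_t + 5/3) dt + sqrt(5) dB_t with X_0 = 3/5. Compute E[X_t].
E[X_t] = 206*exp(9*t/5)/135 - 25/27

Taking expectations and using E[dB_t] = 0, the mean m(t) = E[X_t] satisfies the ODE m'(t) = a m(t) + b with m(0) = x_0. With a = 9/5, b = 5/3, x_0 = 3/5, the solution is
  m(t) = x_0 * exp(a t) + (b/a) * (exp(a t) - 1)
       = (3/5) * exp((9/5) t) + ((5/3)/(9/5)) * (exp((9/5) t) - 1)
       = 206*exp(9*t/5)/135 - 25/27.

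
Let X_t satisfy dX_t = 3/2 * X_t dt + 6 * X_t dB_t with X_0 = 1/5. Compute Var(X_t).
Var(X_t) = (exp(36*t) - 1)*exp(3*t)/25

For GBM dX = mu X dt + sigma X dB with X_0 = x_0, apply Itô to Y = log X: dY = (mu - sigma^2/2) dt + sigma dB, so Y_t = log(x_0) + (mu - sigma^2/2) t + sigma B_t and hence X_t = x_0 * exp((mu - sigma^2/2) t + sigma B_t).
With mu = 3/2, sigma = 6, x_0 = 1/5, this gives:
  X_t = 1/5 * exp((-33/2) * t + (6) * B_t).
Since sigma*B_t ~ Normal(0, sigma^2 t), E[exp(sigma*B_t)] = exp(sigma^2 t / 2); so E[X_t] = x_0 * exp((mu - sigma^2/2) t) * exp(sigma^2 t / 2) = x_0 * exp(mu t) = exp(3*t/2)/5.
Var(X_t) = E[X_t^2] - (E[X_t])^2 = x_0^2 * exp(2 mu t) * (exp(sigma^2 t) - 1) = (exp(36*t) - 1)*exp(3*t)/25.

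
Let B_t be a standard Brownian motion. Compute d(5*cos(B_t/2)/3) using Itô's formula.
d(5*cos(B_t/2)/3) = (-5*cos(B_t/2)/24) dt + (-5*sin(B_t/2)/6) dB_t

Itô's formula for f(B_t) gives d f(B_t) = f'(B_t) dB_t + (1/2) f''(B_t) dt. Compute derivatives of f(x) = 5*cos(x/2)/3:
  f'(x)  = -5*sin(x/2)/6
  f''(x) = -5*cos(x/2)/12
Substitute x = B_t and multiply the f'' term by 1/2:
  drift     = (1/2) * (-5*cos(x/2)/12) evaluated at B_t = -5*cos(B_t/2)/24
  diffusion = (-5*sin(x/2)/6) evaluated at B_t = -5*sin(B_t/2)/6
Therefore d(5*cos(B_t/2)/3) = (-5*cos(B_t/2)/24) dt + (-5*sin(B_t/2)/6) dB_t.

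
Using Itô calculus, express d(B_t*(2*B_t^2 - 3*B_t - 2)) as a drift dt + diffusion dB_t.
d(B_t*(2*B_t^2 - 3*B_t - 2)) = (6*B_t - 3) dt + (6*B_t^2 - 6*B_t - 2) dB_t

Itô's formula for f(B_t) gives d f(B_t) = f'(B_t) dB_t + (1/2) f''(B_t) dt. Compute derivatives of f(x) = x*(2*x^2 - 3*x - 2):
  f'(x)  = 6*x^2 - 6*x - 2
  f''(x) = 12*x - 6
Substitute x = B_t and multiply the f'' term by 1/2:
  drift     = (1/2) * (12*x - 6) evaluated at B_t = 6*B_t - 3
  diffusion = (6*x^2 - 6*x - 2) evaluated at B_t = 6*B_t^2 - 6*B_t - 2
Therefore d(B_t*(2*B_t^2 - 3*B_t - 2)) = (6*B_t - 3) dt + (6*B_t^2 - 6*B_t - 2) dB_t.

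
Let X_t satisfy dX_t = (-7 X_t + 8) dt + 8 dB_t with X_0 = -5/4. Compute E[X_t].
E[X_t] = 8/7 - 67*exp(-7*t)/28

Taking expectations and using E[dB_t] = 0, the mean m(t) = E[X_t] satisfies the ODE m'(t) = a m(t) + b with m(0) = x_0. With a = -7, b = 8, x_0 = -5/4, the solution is
  m(t) = x_0 * exp(a t) + (b/a) * (exp(a t) - 1)
       = (-5/4) * exp((-7) t) + (8/(-7)) * (exp((-7) t) - 1)
       = 8/7 - 67*exp(-7*t)/28.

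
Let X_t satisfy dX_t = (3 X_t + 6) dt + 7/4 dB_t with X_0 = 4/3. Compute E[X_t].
E[X_t] = 10*exp(3*t)/3 - 2

Taking expectations and using E[dB_t] = 0, the mean m(t) = E[X_t] satisfies the ODE m'(t) = a m(t) + b with m(0) = x_0. With a = 3, b = 6, x_0 = 4/3, the solution is
  m(t) = x_0 * exp(a t) + (b/a) * (exp(a t) - 1)
       = (4/3) * exp(3 t) + (6/3) * (exp(3 t) - 1)
       = 10*exp(3*t)/3 - 2.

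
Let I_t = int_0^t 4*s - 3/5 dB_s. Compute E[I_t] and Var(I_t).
E[I_t] = 0; Var(I_t) = t*(400*t^2 - 180*t + 27)/75

The Itô integral of a deterministic integrand f(s) has mean 0 because each increment f(s) * (B_{s+ds} - B_s) has mean 0. By the Itô isometry:
  Var( int_0^t f(s) dB_s ) = E[ (int_0^t f(s) dB_s)^2 ] = int_0^t f(s)^2 ds.
Here f(s) = 4*s - 3/5, so f(s)^2 = (20*s - 3)^2/25. Integrate:
  int_0^t ((20*s - 3)^2/25) ds = t*(400*t^2 - 180*t + 27)/75.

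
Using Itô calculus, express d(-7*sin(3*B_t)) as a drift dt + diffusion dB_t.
d(-7*sin(3*B_t)) = (63*sin(3*B_t)/2) dt + (-21*cos(3*B_t)) dB_t

Itô's formula for f(B_t) gives d f(B_t) = f'(B_t) dB_t + (1/2) f''(B_t) dt. Compute derivatives of f(x) = -7*sin(3*x):
  f'(x)  = -21*cos(3*x)
  f''(x) = 63*sin(3*x)
Substitute x = B_t and multiply the f'' term by 1/2:
  drift     = (1/2) * (63*sin(3*x)) evaluated at B_t = 63*sin(3*B_t)/2
  diffusion = (-21*cos(3*x)) evaluated at B_t = -21*cos(3*B_t)
Therefore d(-7*sin(3*B_t)) = (63*sin(3*B_t)/2) dt + (-21*cos(3*B_t)) dB_t.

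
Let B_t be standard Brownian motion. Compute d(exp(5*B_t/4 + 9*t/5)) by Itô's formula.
d(exp(5*B_t/4 + 9*t/5)) = (413*exp(5*B_t/4 + 9*t/5)/160) dt + (5*exp(5*B_t/4 + 9*t/5)/4) dB_t

Itô's formula for f(t, x): d f(t, B_t) = (f_t + (1/2) f_xx) dt + f_x dB_t. Compute partials of f(t, x) = exp(9*t/5 + 5*x/4):
  f_t(t,x)  = 9*exp(9*t/5 + 5*x/4)/5
  f_x(t,x)  = 5*exp(9*t/5 + 5*x/4)/4
  f_xx(t,x) = 25*exp(9*t/5 + 5*x/4)/16
Assemble drift = f_t + (1/2) f_xx = 413*exp(9*t/5 + 5*x/4)/160 and diffusion = f_x = 5*exp(9*t/5 + 5*x/4)/4. Substituting x = B_t:
  d(exp(5*B_t/4 + 9*t/5)) = (413*exp(5*B_t/4 + 9*t/5)/160) dt + (5*exp(5*B_t/4 + 9*t/5)/4) dB_t.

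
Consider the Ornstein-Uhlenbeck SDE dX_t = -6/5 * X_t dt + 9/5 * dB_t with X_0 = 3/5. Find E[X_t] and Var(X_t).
E[X_t] = 3*exp(-6*t/5)/5; Var(X_t) = 27/20 - 27*exp(-12*t/5)/20

The OU SDE dX = -theta X dt + sigma dB admits the integrating factor exp(theta t): d(exp(theta t) X_t) = sigma exp(theta t) dB_t. Integrating from 0 to t:
  X_t = x_0 * exp(-theta t) + sigma * int_0^t exp(-theta (t-s)) dB_s.
The Itô integral has mean 0 and (by the Itô isometry) variance sigma^2 * int_0^t exp(-2 theta (t - s)) ds = sigma^2 * (1 - exp(-2 theta t)) / (2 theta).
With theta = 6/5, sigma = 9/5, x_0 = 3/5:
  E[X_t] = 3/5 * exp(-6/5 t) = 3*exp(-6*t/5)/5
  Var(X_t) = (9/5)^2 * (1 - exp(-2*6/5 t)) / (2 * 6/5) = 27/20 - 27*exp(-12*t/5)/20.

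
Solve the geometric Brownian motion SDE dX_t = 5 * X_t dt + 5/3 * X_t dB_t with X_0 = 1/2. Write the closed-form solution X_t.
X_t = 1/2 * exp((65/18) * t + (5/3) * B_t)

For GBM dX = mu X dt + sigma X dB with X_0 = x_0, apply Itô to Y = log X: dY = (mu - sigma^2/2) dt + sigma dB, so Y_t = log(x_0) + (mu - sigma^2/2) t + sigma B_t and hence X_t = x_0 * exp((mu - sigma^2/2) t + sigma B_t).
With mu = 5, sigma = 5/3, x_0 = 1/2, this gives:
  X_t = 1/2 * exp((65/18) * t + (5/3) * B_t).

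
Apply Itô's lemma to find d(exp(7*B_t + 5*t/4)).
d(exp(7*B_t + 5*t/4)) = (103*exp(7*B_t + 5*t/4)/4) dt + (7*exp(7*B_t + 5*t/4)) dB_t

Itô's formula for f(t, x): d f(t, B_t) = (f_t + (1/2) f_xx) dt + f_x dB_t. Compute partials of f(t, x) = exp(5*t/4 + 7*x):
  f_t(t,x)  = 5*exp(5*t/4 + 7*x)/4
  f_x(t,x)  = 7*exp(5*t/4 + 7*x)
  f_xx(t,x) = 49*exp(5*t/4 + 7*x)
Assemble drift = f_t + (1/2) f_xx = 103*exp(5*t/4 + 7*x)/4 and diffusion = f_x = 7*exp(5*t/4 + 7*x). Substituting x = B_t:
  d(exp(7*B_t + 5*t/4)) = (103*exp(7*B_t + 5*t/4)/4) dt + (7*exp(7*B_t + 5*t/4)) dB_t.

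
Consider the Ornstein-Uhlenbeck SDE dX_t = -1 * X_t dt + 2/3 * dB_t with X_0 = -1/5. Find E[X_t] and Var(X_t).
E[X_t] = -exp(-t)/5; Var(X_t) = 2/9 - 2*exp(-2*t)/9

The OU SDE dX = -theta X dt + sigma dB admits the integrating factor exp(theta t): d(exp(theta t) X_t) = sigma exp(theta t) dB_t. Integrating from 0 to t:
  X_t = x_0 * exp(-theta t) + sigma * int_0^t exp(-theta (t-s)) dB_s.
The Itô integral has mean 0 and (by the Itô isometry) variance sigma^2 * int_0^t exp(-2 theta (t - s)) ds = sigma^2 * (1 - exp(-2 theta t)) / (2 theta).
With theta = 1, sigma = 2/3, x_0 = -1/5:
  E[X_t] = -1/5 * exp(-1 t) = -exp(-t)/5
  Var(X_t) = (2/3)^2 * (1 - exp(-2*1 t)) / (2 * 1) = 2/9 - 2*exp(-2*t)/9.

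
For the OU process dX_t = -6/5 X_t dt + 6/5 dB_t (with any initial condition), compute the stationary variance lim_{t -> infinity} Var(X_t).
lim Var(X_t) = 3/5

The OU SDE dX = -theta X dt + sigma dB admits the integrating factor exp(theta t): d(exp(theta t) X_t) = sigma exp(theta t) dB_t. Integrating from 0 to t gives X_t = x_0 * exp(-theta t) + sigma * int_0^t exp(-theta (t-s)) dB_s for any initial x_0. The Itô integral has variance (by the Itô isometry) sigma^2 * int_0^t exp(-2 theta (t - s)) ds = sigma^2 * (1 - exp(-2 theta t)) / (2 theta), independent of x_0.
With theta = 6/5, sigma = 6/5:
  Var(X_t) = (6/5)^2 * (1 - exp(-2*6/5 t)) / (2 * 6/5) = 3/5 - 3*exp(-12*t/5)/5.
As t -> infinity, exp(-2*6/5 t) -> 0, so the stationary variance is sigma^2 / (2 theta) = 3/5.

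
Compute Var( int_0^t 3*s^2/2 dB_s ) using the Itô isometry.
Var = 9*t^5/20

The Itô integral of a deterministic integrand f(s) has mean 0 because each increment f(s) * (B_{s+ds} - B_s) has mean 0. By the Itô isometry:
  Var( int_0^t f(s) dB_s ) = E[ (int_0^t f(s) dB_s)^2 ] = int_0^t f(s)^2 ds.
Here f(s) = 3*s^2/2, so f(s)^2 = 9*s^4/4. Integrate:
  int_0^t (9*s^4/4) ds = 9*t^5/20.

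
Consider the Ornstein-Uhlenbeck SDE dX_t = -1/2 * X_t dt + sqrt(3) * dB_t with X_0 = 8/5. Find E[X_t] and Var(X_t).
E[X_t] = 8*exp(-t/2)/5; Var(X_t) = 3 - 3*exp(-t)

The OU SDE dX = -theta X dt + sigma dB admits the integrating factor exp(theta t): d(exp(theta t) X_t) = sigma exp(theta t) dB_t. Integrating from 0 to t:
  X_t = x_0 * exp(-theta t) + sigma * int_0^t exp(-theta (t-s)) dB_s.
The Itô integral has mean 0 and (by the Itô isometry) variance sigma^2 * int_0^t exp(-2 theta (t - s)) ds = sigma^2 * (1 - exp(-2 theta t)) / (2 theta).
With theta = 1/2, sigma = sqrt(3), x_0 = 8/5:
  E[X_t] = 8/5 * exp(-1/2 t) = 8*exp(-t/2)/5
  Var(X_t) = (sqrt(3))^2 * (1 - exp(-2*1/2 t)) / (2 * 1/2) = 3 - 3*exp(-t).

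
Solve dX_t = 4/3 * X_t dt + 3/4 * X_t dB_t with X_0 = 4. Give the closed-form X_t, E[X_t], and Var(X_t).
X_t = 4 * exp((101/96) t + (3/4) B_t); E[X_t] = 4*exp(4*t/3); Var(X_t) = 16*(exp(9*t/16) - 1)*exp(8*t/3)

For GBM dX = mu X dt + sigma X dB with X_0 = x_0, apply Itô to Y = log X: dY = (mu - sigma^2/2) dt + sigma dB, so Y_t = log(x_0) + (mu - sigma^2/2) t + sigma B_t and hence X_t = x_0 * exp((mu - sigma^2/2) t + sigma B_t).
With mu = 4/3, sigma = 3/4, x_0 = 4, this gives:
  X_t = 4 * exp((101/96) * t + (3/4) * B_t).
Since sigma*B_t ~ Normal(0, sigma^2 t), E[exp(sigma*B_t)] = exp(sigma^2 t / 2); so E[X_t] = x_0 * exp((mu - sigma^2/2) t) * exp(sigma^2 t / 2) = x_0 * exp(mu t) = 4*exp(4*t/3).
Var(X_t) = E[X_t^2] - (E[X_t])^2 = x_0^2 * exp(2 mu t) * (exp(sigma^2 t) - 1) = 16*(exp(9*t/16) - 1)*exp(8*t/3).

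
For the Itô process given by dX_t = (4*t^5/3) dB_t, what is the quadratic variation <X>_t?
<X>_t = 16*t^11/99

For an Itô process dX_t = a(t) dt + b(t) dB_t, the quadratic variation is <X>_t = int_0^t b(s)^2 ds (the drift term does not contribute). Here b(s) = 4*s^5/3, so
  b(s)^2 = 16*s^10/9.
Integrating from 0 to t:
  <X>_t = int_0^t (16*s^10/9) ds = 16*t^11/99.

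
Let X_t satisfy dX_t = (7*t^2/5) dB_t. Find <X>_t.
<X>_t = 49*t^5/125

For an Itô process dX_t = a(t) dt + b(t) dB_t, the quadratic variation is <X>_t = int_0^t b(s)^2 ds (the drift term does not contribute). Here b(s) = 7*s^2/5, so
  b(s)^2 = 49*s^4/25.
Integrating from 0 to t:
  <X>_t = int_0^t (49*s^4/25) ds = 49*t^5/125.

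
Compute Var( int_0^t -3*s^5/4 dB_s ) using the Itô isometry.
Var = 9*t^11/176

The Itô integral of a deterministic integrand f(s) has mean 0 because each increment f(s) * (B_{s+ds} - B_s) has mean 0. By the Itô isometry:
  Var( int_0^t f(s) dB_s ) = E[ (int_0^t f(s) dB_s)^2 ] = int_0^t f(s)^2 ds.
Here f(s) = -3*s^5/4, so f(s)^2 = 9*s^10/16. Integrate:
  int_0^t (9*s^10/16) ds = 9*t^11/176.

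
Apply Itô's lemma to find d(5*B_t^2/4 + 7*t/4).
d(5*B_t^2/4 + 7*t/4) = (3) dt + (5*B_t/2) dB_t

Itô's formula for f(t, x): d f(t, B_t) = (f_t + (1/2) f_xx) dt + f_x dB_t. Compute partials of f(t, x) = 7*t/4 + 5*x^2/4:
  f_t(t,x)  = 7/4
  f_x(t,x)  = 5*x/2
  f_xx(t,x) = 5/2
Assemble drift = f_t + (1/2) f_xx = 3 and diffusion = f_x = 5*x/2. Substituting x = B_t:
  d(5*B_t^2/4 + 7*t/4) = (3) dt + (5*B_t/2) dB_t.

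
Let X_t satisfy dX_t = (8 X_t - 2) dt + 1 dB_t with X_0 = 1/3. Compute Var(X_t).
Var(X_t) = exp(16*t)/16 - 1/16

The variance V(t) = Var(X_t) satisfies V'(t) = 2 a V(t) + c^2 with V(0) = 0 (drift coefficient is linear in X, diffusion is constant). With a = 8, c = 1, the solution is
  V(t) = (c^2 / (2 a)) * (exp(2 a t) - 1)
       = (1^2 / (2*8)) * (exp(16 t) - 1)
       = exp(16*t)/16 - 1/16.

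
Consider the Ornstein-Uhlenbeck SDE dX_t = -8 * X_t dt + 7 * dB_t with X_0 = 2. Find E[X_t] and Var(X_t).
E[X_t] = 2*exp(-8*t); Var(X_t) = 49/16 - 49*exp(-16*t)/16

The OU SDE dX = -theta X dt + sigma dB admits the integrating factor exp(theta t): d(exp(theta t) X_t) = sigma exp(theta t) dB_t. Integrating from 0 to t:
  X_t = x_0 * exp(-theta t) + sigma * int_0^t exp(-theta (t-s)) dB_s.
The Itô integral has mean 0 and (by the Itô isometry) variance sigma^2 * int_0^t exp(-2 theta (t - s)) ds = sigma^2 * (1 - exp(-2 theta t)) / (2 theta).
With theta = 8, sigma = 7, x_0 = 2:
  E[X_t] = 2 * exp(-8 t) = 2*exp(-8*t)
  Var(X_t) = (7)^2 * (1 - exp(-2*8 t)) / (2 * 8) = 49/16 - 49*exp(-16*t)/16.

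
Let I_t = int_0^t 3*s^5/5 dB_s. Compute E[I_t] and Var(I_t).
E[I_t] = 0; Var(I_t) = 9*t^11/275

The Itô integral of a deterministic integrand f(s) has mean 0 because each increment f(s) * (B_{s+ds} - B_s) has mean 0. By the Itô isometry:
  Var( int_0^t f(s) dB_s ) = E[ (int_0^t f(s) dB_s)^2 ] = int_0^t f(s)^2 ds.
Here f(s) = 3*s^5/5, so f(s)^2 = 9*s^10/25. Integrate:
  int_0^t (9*s^10/25) ds = 9*t^11/275.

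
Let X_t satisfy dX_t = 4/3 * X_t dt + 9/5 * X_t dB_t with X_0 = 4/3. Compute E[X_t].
E[X_t] = 4*exp(4*t/3)/3

For GBM dX = mu X dt + sigma X dB with X_0 = x_0, apply Itô to Y = log X: dY = (mu - sigma^2/2) dt + sigma dB, so Y_t = log(x_0) + (mu - sigma^2/2) t + sigma B_t and hence X_t = x_0 * exp((mu - sigma^2/2) t + sigma B_t).
With mu = 4/3, sigma = 9/5, x_0 = 4/3, this gives:
  X_t = 4/3 * exp((-43/150) * t + (9/5) * B_t).
Since sigma*B_t ~ Normal(0, sigma^2 t), E[exp(sigma*B_t)] = exp(sigma^2 t / 2); so E[X_t] = x_0 * exp((mu - sigma^2/2) t) * exp(sigma^2 t / 2) = x_0 * exp(mu t) = 4*exp(4*t/3)/3.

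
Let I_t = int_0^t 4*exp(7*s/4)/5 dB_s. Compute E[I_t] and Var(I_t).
E[I_t] = 0; Var(I_t) = 32*exp(7*t/2)/175 - 32/175

The Itô integral of a deterministic integrand f(s) has mean 0 because each increment f(s) * (B_{s+ds} - B_s) has mean 0. By the Itô isometry:
  Var( int_0^t f(s) dB_s ) = E[ (int_0^t f(s) dB_s)^2 ] = int_0^t f(s)^2 ds.
Here f(s) = 4*exp(7*s/4)/5, so f(s)^2 = 16*exp(7*s/2)/25. Integrate:
  int_0^t (16*exp(7*s/2)/25) ds = 32*exp(7*t/2)/175 - 32/175.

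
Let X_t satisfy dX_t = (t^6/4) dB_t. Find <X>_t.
<X>_t = t^13/208

For an Itô process dX_t = a(t) dt + b(t) dB_t, the quadratic variation is <X>_t = int_0^t b(s)^2 ds (the drift term does not contribute). Here b(s) = s^6/4, so
  b(s)^2 = s^12/16.
Integrating from 0 to t:
  <X>_t = int_0^t (s^12/16) ds = t^13/208.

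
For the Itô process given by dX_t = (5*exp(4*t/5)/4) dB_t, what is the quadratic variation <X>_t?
<X>_t = 125*exp(8*t/5)/128 - 125/128

For an Itô process dX_t = a(t) dt + b(t) dB_t, the quadratic variation is <X>_t = int_0^t b(s)^2 ds (the drift term does not contribute). Here b(s) = 5*exp(4*s/5)/4, so
  b(s)^2 = 25*exp(8*s/5)/16.
Integrating from 0 to t:
  <X>_t = int_0^t (25*exp(8*s/5)/16) ds = 125*exp(8*t/5)/128 - 125/128.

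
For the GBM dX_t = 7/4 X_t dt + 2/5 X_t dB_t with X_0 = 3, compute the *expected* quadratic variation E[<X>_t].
E[<X>_t] = 24*exp(183*t/50)/61 - 24/61

<X>_t = int_0^t ((2/5) * X_s)^2 ds. Taking expectation inside the integral: E[<X>_t] = (2/5)^2 * int_0^t E[X_s^2] ds. For GBM, E[X_s^2] = x_0^2 * exp((2 mu + sigma^2) s). Integrating:
  E[<X>_t] = (2/5)^2 * 3^2 * (exp((2*(7/4) + (2/5)^2) t) - 1) / (2*(7/4) + (2/5)^2)
           = (2/5)^2 * 3^2 * (exp((183/50) t) - 1) / (183/50) = 24*exp(183*t/50)/61 - 24/61.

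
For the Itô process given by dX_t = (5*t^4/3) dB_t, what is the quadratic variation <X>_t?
<X>_t = 25*t^9/81

For an Itô process dX_t = a(t) dt + b(t) dB_t, the quadratic variation is <X>_t = int_0^t b(s)^2 ds (the drift term does not contribute). Here b(s) = 5*s^4/3, so
  b(s)^2 = 25*s^8/9.
Integrating from 0 to t:
  <X>_t = int_0^t (25*s^8/9) ds = 25*t^9/81.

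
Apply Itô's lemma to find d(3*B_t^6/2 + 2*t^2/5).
d(3*B_t^6/2 + 2*t^2/5) = (45*B_t^4/2 + 4*t/5) dt + (9*B_t^5) dB_t

Itô's formula for f(t, x): d f(t, B_t) = (f_t + (1/2) f_xx) dt + f_x dB_t. Compute partials of f(t, x) = 2*t^2/5 + 3*x^6/2:
  f_t(t,x)  = 4*t/5
  f_x(t,x)  = 9*x^5
  f_xx(t,x) = 45*x^4
Assemble drift = f_t + (1/2) f_xx = 4*t/5 + 45*x^4/2 and diffusion = f_x = 9*x^5. Substituting x = B_t:
  d(3*B_t^6/2 + 2*t^2/5) = (45*B_t^4/2 + 4*t/5) dt + (9*B_t^5) dB_t.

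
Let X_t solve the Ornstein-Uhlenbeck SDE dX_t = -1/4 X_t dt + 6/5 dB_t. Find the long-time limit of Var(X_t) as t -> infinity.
lim Var(X_t) = 72/25

The OU SDE dX = -theta X dt + sigma dB admits the integrating factor exp(theta t): d(exp(theta t) X_t) = sigma exp(theta t) dB_t. Integrating from 0 to t gives X_t = x_0 * exp(-theta t) + sigma * int_0^t exp(-theta (t-s)) dB_s for any initial x_0. The Itô integral has variance (by the Itô isometry) sigma^2 * int_0^t exp(-2 theta (t - s)) ds = sigma^2 * (1 - exp(-2 theta t)) / (2 theta), independent of x_0.
With theta = 1/4, sigma = 6/5:
  Var(X_t) = (6/5)^2 * (1 - exp(-2*1/4 t)) / (2 * 1/4) = 72/25 - 72*exp(-t/2)/25.
As t -> infinity, exp(-2*1/4 t) -> 0, so the stationary variance is sigma^2 / (2 theta) = 72/25.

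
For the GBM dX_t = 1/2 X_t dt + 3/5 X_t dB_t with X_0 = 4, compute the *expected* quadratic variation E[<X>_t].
E[<X>_t] = 72*exp(34*t/25)/17 - 72/17

<X>_t = int_0^t ((3/5) * X_s)^2 ds. Taking expectation inside the integral: E[<X>_t] = (3/5)^2 * int_0^t E[X_s^2] ds. For GBM, E[X_s^2] = x_0^2 * exp((2 mu + sigma^2) s). Integrating:
  E[<X>_t] = (3/5)^2 * 4^2 * (exp((2*(1/2) + (3/5)^2) t) - 1) / (2*(1/2) + (3/5)^2)
           = (3/5)^2 * 4^2 * (exp((34/25) t) - 1) / (34/25) = 72*exp(34*t/25)/17 - 72/17.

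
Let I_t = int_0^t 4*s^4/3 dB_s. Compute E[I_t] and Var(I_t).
E[I_t] = 0; Var(I_t) = 16*t^9/81

The Itô integral of a deterministic integrand f(s) has mean 0 because each increment f(s) * (B_{s+ds} - B_s) has mean 0. By the Itô isometry:
  Var( int_0^t f(s) dB_s ) = E[ (int_0^t f(s) dB_s)^2 ] = int_0^t f(s)^2 ds.
Here f(s) = 4*s^4/3, so f(s)^2 = 16*s^8/9. Integrate:
  int_0^t (16*s^8/9) ds = 16*t^9/81.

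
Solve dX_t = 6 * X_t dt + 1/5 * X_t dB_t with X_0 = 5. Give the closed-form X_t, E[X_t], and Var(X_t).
X_t = 5 * exp((299/50) t + (1/5) B_t); E[X_t] = 5*exp(6*t); Var(X_t) = 25*(exp(t/25) - 1)*exp(12*t)

For GBM dX = mu X dt + sigma X dB with X_0 = x_0, apply Itô to Y = log X: dY = (mu - sigma^2/2) dt + sigma dB, so Y_t = log(x_0) + (mu - sigma^2/2) t + sigma B_t and hence X_t = x_0 * exp((mu - sigma^2/2) t + sigma B_t).
With mu = 6, sigma = 1/5, x_0 = 5, this gives:
  X_t = 5 * exp((299/50) * t + (1/5) * B_t).
Since sigma*B_t ~ Normal(0, sigma^2 t), E[exp(sigma*B_t)] = exp(sigma^2 t / 2); so E[X_t] = x_0 * exp((mu - sigma^2/2) t) * exp(sigma^2 t / 2) = x_0 * exp(mu t) = 5*exp(6*t).
Var(X_t) = E[X_t^2] - (E[X_t])^2 = x_0^2 * exp(2 mu t) * (exp(sigma^2 t) - 1) = 25*(exp(t/25) - 1)*exp(12*t).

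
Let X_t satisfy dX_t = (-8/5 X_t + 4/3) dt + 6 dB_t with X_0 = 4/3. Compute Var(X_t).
Var(X_t) = 45/4 - 45*exp(-16*t/5)/4

The variance V(t) = Var(X_t) satisfies V'(t) = 2 a V(t) + c^2 with V(0) = 0 (drift coefficient is linear in X, diffusion is constant). With a = -8/5, c = 6, the solution is
  V(t) = (c^2 / (2 a)) * (exp(2 a t) - 1)
       = (6^2 / (2*(-8/5))) * (exp((-16/5) t) - 1)
       = 45/4 - 45*exp(-16*t/5)/4.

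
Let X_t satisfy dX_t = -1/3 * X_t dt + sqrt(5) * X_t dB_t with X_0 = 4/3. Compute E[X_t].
E[X_t] = 4*exp(-t/3)/3

For GBM dX = mu X dt + sigma X dB with X_0 = x_0, apply Itô to Y = log X: dY = (mu - sigma^2/2) dt + sigma dB, so Y_t = log(x_0) + (mu - sigma^2/2) t + sigma B_t and hence X_t = x_0 * exp((mu - sigma^2/2) t + sigma B_t).
With mu = -1/3, sigma = sqrt(5), x_0 = 4/3, this gives:
  X_t = 4/3 * exp((-17/6) * t + (sqrt(5)) * B_t).
Since sigma*B_t ~ Normal(0, sigma^2 t), E[exp(sigma*B_t)] = exp(sigma^2 t / 2); so E[X_t] = x_0 * exp((mu - sigma^2/2) t) * exp(sigma^2 t / 2) = x_0 * exp(mu t) = 4*exp(-t/3)/3.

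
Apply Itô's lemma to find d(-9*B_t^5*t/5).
d(-9*B_t^5*t/5) = (9*B_t^3*(-B_t^2 - 10*t)/5) dt + (-9*B_t^4*t) dB_t

Itô's formula for f(t, x): d f(t, B_t) = (f_t + (1/2) f_xx) dt + f_x dB_t. Compute partials of f(t, x) = -9*t*x^5/5:
  f_t(t,x)  = -9*x^5/5
  f_x(t,x)  = -9*t*x^4
  f_xx(t,x) = -36*t*x^3
Assemble drift = f_t + (1/2) f_xx = 9*x^3*(-10*t - x^2)/5 and diffusion = f_x = -9*t*x^4. Substituting x = B_t:
  d(-9*B_t^5*t/5) = (9*B_t^3*(-B_t^2 - 10*t)/5) dt + (-9*B_t^4*t) dB_t.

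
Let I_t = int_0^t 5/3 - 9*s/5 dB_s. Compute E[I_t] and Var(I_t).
E[I_t] = 0; Var(I_t) = t*(243*t^2 - 675*t + 625)/225

The Itô integral of a deterministic integrand f(s) has mean 0 because each increment f(s) * (B_{s+ds} - B_s) has mean 0. By the Itô isometry:
  Var( int_0^t f(s) dB_s ) = E[ (int_0^t f(s) dB_s)^2 ] = int_0^t f(s)^2 ds.
Here f(s) = 5/3 - 9*s/5, so f(s)^2 = (27*s - 25)^2/225. Integrate:
  int_0^t ((27*s - 25)^2/225) ds = t*(243*t^2 - 675*t + 625)/225.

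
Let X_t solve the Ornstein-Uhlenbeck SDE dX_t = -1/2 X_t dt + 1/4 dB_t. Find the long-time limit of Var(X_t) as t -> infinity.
lim Var(X_t) = 1/16

The OU SDE dX = -theta X dt + sigma dB admits the integrating factor exp(theta t): d(exp(theta t) X_t) = sigma exp(theta t) dB_t. Integrating from 0 to t gives X_t = x_0 * exp(-theta t) + sigma * int_0^t exp(-theta (t-s)) dB_s for any initial x_0. The Itô integral has variance (by the Itô isometry) sigma^2 * int_0^t exp(-2 theta (t - s)) ds = sigma^2 * (1 - exp(-2 theta t)) / (2 theta), independent of x_0.
With theta = 1/2, sigma = 1/4:
  Var(X_t) = (1/4)^2 * (1 - exp(-2*1/2 t)) / (2 * 1/2) = (exp(t) - 1)*exp(-t)/16.
As t -> infinity, exp(-2*1/2 t) -> 0, so the stationary variance is sigma^2 / (2 theta) = 1/16.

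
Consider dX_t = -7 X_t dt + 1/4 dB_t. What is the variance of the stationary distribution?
lim Var(X_t) = 1/224

The OU SDE dX = -theta X dt + sigma dB admits the integrating factor exp(theta t): d(exp(theta t) X_t) = sigma exp(theta t) dB_t. Integrating from 0 to t gives X_t = x_0 * exp(-theta t) + sigma * int_0^t exp(-theta (t-s)) dB_s for any initial x_0. The Itô integral has variance (by the Itô isometry) sigma^2 * int_0^t exp(-2 theta (t - s)) ds = sigma^2 * (1 - exp(-2 theta t)) / (2 theta), independent of x_0.
With theta = 7, sigma = 1/4:
  Var(X_t) = (1/4)^2 * (1 - exp(-2*7 t)) / (2 * 7) = 1/224 - exp(-14*t)/224.
As t -> infinity, exp(-2*7 t) -> 0, so the stationary variance is sigma^2 / (2 theta) = 1/224.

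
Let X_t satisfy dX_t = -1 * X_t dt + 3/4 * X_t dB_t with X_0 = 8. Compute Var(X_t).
Var(X_t) = (64*exp(9*t/16) - 64)*exp(-2*t)

For GBM dX = mu X dt + sigma X dB with X_0 = x_0, apply Itô to Y = log X: dY = (mu - sigma^2/2) dt + sigma dB, so Y_t = log(x_0) + (mu - sigma^2/2) t + sigma B_t and hence X_t = x_0 * exp((mu - sigma^2/2) t + sigma B_t).
With mu = -1, sigma = 3/4, x_0 = 8, this gives:
  X_t = 8 * exp((-41/32) * t + (3/4) * B_t).
Since sigma*B_t ~ Normal(0, sigma^2 t), E[exp(sigma*B_t)] = exp(sigma^2 t / 2); so E[X_t] = x_0 * exp((mu - sigma^2/2) t) * exp(sigma^2 t / 2) = x_0 * exp(mu t) = 8*exp(-t).
Var(X_t) = E[X_t^2] - (E[X_t])^2 = x_0^2 * exp(2 mu t) * (exp(sigma^2 t) - 1) = (64*exp(9*t/16) - 64)*exp(-2*t).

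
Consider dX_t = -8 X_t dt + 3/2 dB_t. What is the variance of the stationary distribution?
lim Var(X_t) = 9/64

The OU SDE dX = -theta X dt + sigma dB admits the integrating factor exp(theta t): d(exp(theta t) X_t) = sigma exp(theta t) dB_t. Integrating from 0 to t gives X_t = x_0 * exp(-theta t) + sigma * int_0^t exp(-theta (t-s)) dB_s for any initial x_0. The Itô integral has variance (by the Itô isometry) sigma^2 * int_0^t exp(-2 theta (t - s)) ds = sigma^2 * (1 - exp(-2 theta t)) / (2 theta), independent of x_0.
With theta = 8, sigma = 3/2:
  Var(X_t) = (3/2)^2 * (1 - exp(-2*8 t)) / (2 * 8) = 9/64 - 9*exp(-16*t)/64.
As t -> infinity, exp(-2*8 t) -> 0, so the stationary variance is sigma^2 / (2 theta) = 9/64.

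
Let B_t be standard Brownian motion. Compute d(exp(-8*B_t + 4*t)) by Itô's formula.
d(exp(-8*B_t + 4*t)) = (36*exp(-8*B_t + 4*t)) dt + (-8*exp(-8*B_t + 4*t)) dB_t

Itô's formula for f(t, x): d f(t, B_t) = (f_t + (1/2) f_xx) dt + f_x dB_t. Compute partials of f(t, x) = exp(4*t - 8*x):
  f_t(t,x)  = 4*exp(4*t - 8*x)
  f_x(t,x)  = -8*exp(4*t - 8*x)
  f_xx(t,x) = 64*exp(4*t - 8*x)
Assemble drift = f_t + (1/2) f_xx = 36*exp(4*t - 8*x) and diffusion = f_x = -8*exp(4*t - 8*x). Substituting x = B_t:
  d(exp(-8*B_t + 4*t)) = (36*exp(-8*B_t + 4*t)) dt + (-8*exp(-8*B_t + 4*t)) dB_t.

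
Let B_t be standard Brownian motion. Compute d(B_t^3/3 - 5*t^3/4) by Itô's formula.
d(B_t^3/3 - 5*t^3/4) = (B_t - 15*t^2/4) dt + (B_t^2) dB_t

Itô's formula for f(t, x): d f(t, B_t) = (f_t + (1/2) f_xx) dt + f_x dB_t. Compute partials of f(t, x) = -5*t^3/4 + x^3/3:
  f_t(t,x)  = -15*t^2/4
  f_x(t,x)  = x^2
  f_xx(t,x) = 2*x
Assemble drift = f_t + (1/2) f_xx = -15*t^2/4 + x and diffusion = f_x = x^2. Substituting x = B_t:
  d(B_t^3/3 - 5*t^3/4) = (B_t - 15*t^2/4) dt + (B_t^2) dB_t.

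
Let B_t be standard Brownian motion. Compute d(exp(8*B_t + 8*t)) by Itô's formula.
d(exp(8*B_t + 8*t)) = (40*exp(8*B_t + 8*t)) dt + (8*exp(8*B_t + 8*t)) dB_t

Itô's formula for f(t, x): d f(t, B_t) = (f_t + (1/2) f_xx) dt + f_x dB_t. Compute partials of f(t, x) = exp(8*t + 8*x):
  f_t(t,x)  = 8*exp(8*t + 8*x)
  f_x(t,x)  = 8*exp(8*t + 8*x)
  f_xx(t,x) = 64*exp(8*t + 8*x)
Assemble drift = f_t + (1/2) f_xx = 40*exp(8*t + 8*x) and diffusion = f_x = 8*exp(8*t + 8*x). Substituting x = B_t:
  d(exp(8*B_t + 8*t)) = (40*exp(8*B_t + 8*t)) dt + (8*exp(8*B_t + 8*t)) dB_t.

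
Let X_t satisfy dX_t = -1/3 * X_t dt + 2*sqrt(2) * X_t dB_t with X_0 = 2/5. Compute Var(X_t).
Var(X_t) = (4*exp(8*t) - 4)*exp(-2*t/3)/25

For GBM dX = mu X dt + sigma X dB with X_0 = x_0, apply Itô to Y = log X: dY = (mu - sigma^2/2) dt + sigma dB, so Y_t = log(x_0) + (mu - sigma^2/2) t + sigma B_t and hence X_t = x_0 * exp((mu - sigma^2/2) t + sigma B_t).
With mu = -1/3, sigma = 2*sqrt(2), x_0 = 2/5, this gives:
  X_t = 2/5 * exp((-13/3) * t + (2*sqrt(2)) * B_t).
Since sigma*B_t ~ Normal(0, sigma^2 t), E[exp(sigma*B_t)] = exp(sigma^2 t / 2); so E[X_t] = x_0 * exp((mu - sigma^2/2) t) * exp(sigma^2 t / 2) = x_0 * exp(mu t) = 2*exp(-t/3)/5.
Var(X_t) = E[X_t^2] - (E[X_t])^2 = x_0^2 * exp(2 mu t) * (exp(sigma^2 t) - 1) = (4*exp(8*t) - 4)*exp(-2*t/3)/25.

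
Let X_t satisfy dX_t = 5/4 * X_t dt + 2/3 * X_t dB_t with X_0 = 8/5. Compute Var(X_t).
Var(X_t) = 64*(exp(4*t/9) - 1)*exp(5*t/2)/25

For GBM dX = mu X dt + sigma X dB with X_0 = x_0, apply Itô to Y = log X: dY = (mu - sigma^2/2) dt + sigma dB, so Y_t = log(x_0) + (mu - sigma^2/2) t + sigma B_t and hence X_t = x_0 * exp((mu - sigma^2/2) t + sigma B_t).
With mu = 5/4, sigma = 2/3, x_0 = 8/5, this gives:
  X_t = 8/5 * exp((37/36) * t + (2/3) * B_t).
Since sigma*B_t ~ Normal(0, sigma^2 t), E[exp(sigma*B_t)] = exp(sigma^2 t / 2); so E[X_t] = x_0 * exp((mu - sigma^2/2) t) * exp(sigma^2 t / 2) = x_0 * exp(mu t) = 8*exp(5*t/4)/5.
Var(X_t) = E[X_t^2] - (E[X_t])^2 = x_0^2 * exp(2 mu t) * (exp(sigma^2 t) - 1) = 64*(exp(4*t/9) - 1)*exp(5*t/2)/25.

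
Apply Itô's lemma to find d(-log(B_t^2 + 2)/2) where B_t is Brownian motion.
d(-log(B_t^2 + 2)/2) = ((B_t^2 - 2)/(2*(B_t^2 + 2)^2)) dt + (-B_t/(B_t^2 + 2)) dB_t

Itô's formula for f(B_t) gives d f(B_t) = f'(B_t) dB_t + (1/2) f''(B_t) dt. Compute derivatives of f(x) = -log(x^2 + 2)/2:
  f'(x)  = -x/(x^2 + 2)
  f''(x) = (x^2 - 2)/(x^2 + 2)^2
Substitute x = B_t and multiply the f'' term by 1/2:
  drift     = (1/2) * ((x^2 - 2)/(x^2 + 2)^2) evaluated at B_t = (B_t^2 - 2)/(2*(B_t^2 + 2)^2)
  diffusion = (-x/(x^2 + 2)) evaluated at B_t = -B_t/(B_t^2 + 2)
Therefore d(-log(B_t^2 + 2)/2) = ((B_t^2 - 2)/(2*(B_t^2 + 2)^2)) dt + (-B_t/(B_t^2 + 2)) dB_t.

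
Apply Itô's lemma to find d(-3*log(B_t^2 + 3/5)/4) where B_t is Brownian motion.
d(-3*log(B_t^2 + 3/5)/4) = (15*(5*B_t^2 - 3)/(4*(5*B_t^2 + 3)^2)) dt + (-15*B_t/(10*B_t^2 + 6)) dB_t

Itô's formula for f(B_t) gives d f(B_t) = f'(B_t) dB_t + (1/2) f''(B_t) dt. Compute derivatives of f(x) = -3*log(x^2 + 3/5)/4:
  f'(x)  = -15*x/(10*x^2 + 6)
  f''(x) = 15*(5*x^2 - 3)/(2*(5*x^2 + 3)^2)
Substitute x = B_t and multiply the f'' term by 1/2:
  drift     = (1/2) * (15*(5*x^2 - 3)/(2*(5*x^2 + 3)^2)) evaluated at B_t = 15*(5*B_t^2 - 3)/(4*(5*B_t^2 + 3)^2)
  diffusion = (-15*x/(10*x^2 + 6)) evaluated at B_t = -15*B_t/(10*B_t^2 + 6)
Therefore d(-3*log(B_t^2 + 3/5)/4) = (15*(5*B_t^2 - 3)/(4*(5*B_t^2 + 3)^2)) dt + (-15*B_t/(10*B_t^2 + 6)) dB_t.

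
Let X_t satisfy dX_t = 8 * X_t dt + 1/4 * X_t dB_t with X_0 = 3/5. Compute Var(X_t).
Var(X_t) = 9*(exp(t/16) - 1)*exp(16*t)/25

For GBM dX = mu X dt + sigma X dB with X_0 = x_0, apply Itô to Y = log X: dY = (mu - sigma^2/2) dt + sigma dB, so Y_t = log(x_0) + (mu - sigma^2/2) t + sigma B_t and hence X_t = x_0 * exp((mu - sigma^2/2) t + sigma B_t).
With mu = 8, sigma = 1/4, x_0 = 3/5, this gives:
  X_t = 3/5 * exp((255/32) * t + (1/4) * B_t).
Since sigma*B_t ~ Normal(0, sigma^2 t), E[exp(sigma*B_t)] = exp(sigma^2 t / 2); so E[X_t] = x_0 * exp((mu - sigma^2/2) t) * exp(sigma^2 t / 2) = x_0 * exp(mu t) = 3*exp(8*t)/5.
Var(X_t) = E[X_t^2] - (E[X_t])^2 = x_0^2 * exp(2 mu t) * (exp(sigma^2 t) - 1) = 9*(exp(t/16) - 1)*exp(16*t)/25.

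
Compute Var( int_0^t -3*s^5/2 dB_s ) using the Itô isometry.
Var = 9*t^11/44

The Itô integral of a deterministic integrand f(s) has mean 0 because each increment f(s) * (B_{s+ds} - B_s) has mean 0. By the Itô isometry:
  Var( int_0^t f(s) dB_s ) = E[ (int_0^t f(s) dB_s)^2 ] = int_0^t f(s)^2 ds.
Here f(s) = -3*s^5/2, so f(s)^2 = 9*s^10/4. Integrate:
  int_0^t (9*s^10/4) ds = 9*t^11/44.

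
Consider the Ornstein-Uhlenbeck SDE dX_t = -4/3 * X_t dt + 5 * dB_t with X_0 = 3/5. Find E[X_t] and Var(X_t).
E[X_t] = 3*exp(-4*t/3)/5; Var(X_t) = 75/8 - 75*exp(-8*t/3)/8

The OU SDE dX = -theta X dt + sigma dB admits the integrating factor exp(theta t): d(exp(theta t) X_t) = sigma exp(theta t) dB_t. Integrating from 0 to t:
  X_t = x_0 * exp(-theta t) + sigma * int_0^t exp(-theta (t-s)) dB_s.
The Itô integral has mean 0 and (by the Itô isometry) variance sigma^2 * int_0^t exp(-2 theta (t - s)) ds = sigma^2 * (1 - exp(-2 theta t)) / (2 theta).
With theta = 4/3, sigma = 5, x_0 = 3/5:
  E[X_t] = 3/5 * exp(-4/3 t) = 3*exp(-4*t/3)/5
  Var(X_t) = (5)^2 * (1 - exp(-2*4/3 t)) / (2 * 4/3) = 75/8 - 75*exp(-8*t/3)/8.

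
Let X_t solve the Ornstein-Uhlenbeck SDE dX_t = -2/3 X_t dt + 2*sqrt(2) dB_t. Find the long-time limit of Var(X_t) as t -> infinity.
lim Var(X_t) = 6

The OU SDE dX = -theta X dt + sigma dB admits the integrating factor exp(theta t): d(exp(theta t) X_t) = sigma exp(theta t) dB_t. Integrating from 0 to t gives X_t = x_0 * exp(-theta t) + sigma * int_0^t exp(-theta (t-s)) dB_s for any initial x_0. The Itô integral has variance (by the Itô isometry) sigma^2 * int_0^t exp(-2 theta (t - s)) ds = sigma^2 * (1 - exp(-2 theta t)) / (2 theta), independent of x_0.
With theta = 2/3, sigma = 2*sqrt(2):
  Var(X_t) = (2*sqrt(2))^2 * (1 - exp(-2*2/3 t)) / (2 * 2/3) = 6 - 6*exp(-4*t/3).
As t -> infinity, exp(-2*2/3 t) -> 0, so the stationary variance is sigma^2 / (2 theta) = 6.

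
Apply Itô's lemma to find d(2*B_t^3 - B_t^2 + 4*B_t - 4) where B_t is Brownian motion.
d(2*B_t^3 - B_t^2 + 4*B_t - 4) = (6*B_t - 1) dt + (6*B_t^2 - 2*B_t + 4) dB_t

Itô's formula for f(B_t) gives d f(B_t) = f'(B_t) dB_t + (1/2) f''(B_t) dt. Compute derivatives of f(x) = 2*x^3 - x^2 + 4*x - 4:
  f'(x)  = 6*x^2 - 2*x + 4
  f''(x) = 12*x - 2
Substitute x = B_t and multiply the f'' term by 1/2:
  drift     = (1/2) * (12*x - 2) evaluated at B_t = 6*B_t - 1
  diffusion = (6*x^2 - 2*x + 4) evaluated at B_t = 6*B_t^2 - 2*B_t + 4
Therefore d(2*B_t^3 - B_t^2 + 4*B_t - 4) = (6*B_t - 1) dt + (6*B_t^2 - 2*B_t + 4) dB_t.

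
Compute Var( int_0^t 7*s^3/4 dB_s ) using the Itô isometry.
Var = 7*t^7/16

The Itô integral of a deterministic integrand f(s) has mean 0 because each increment f(s) * (B_{s+ds} - B_s) has mean 0. By the Itô isometry:
  Var( int_0^t f(s) dB_s ) = E[ (int_0^t f(s) dB_s)^2 ] = int_0^t f(s)^2 ds.
Here f(s) = 7*s^3/4, so f(s)^2 = 49*s^6/16. Integrate:
  int_0^t (49*s^6/16) ds = 7*t^7/16.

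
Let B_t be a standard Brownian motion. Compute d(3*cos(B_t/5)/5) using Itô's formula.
d(3*cos(B_t/5)/5) = (-3*cos(B_t/5)/250) dt + (-3*sin(B_t/5)/25) dB_t

Itô's formula for f(B_t) gives d f(B_t) = f'(B_t) dB_t + (1/2) f''(B_t) dt. Compute derivatives of f(x) = 3*cos(x/5)/5:
  f'(x)  = -3*sin(x/5)/25
  f''(x) = -3*cos(x/5)/125
Substitute x = B_t and multiply the f'' term by 1/2:
  drift     = (1/2) * (-3*cos(x/5)/125) evaluated at B_t = -3*cos(B_t/5)/250
  diffusion = (-3*sin(x/5)/25) evaluated at B_t = -3*sin(B_t/5)/25
Therefore d(3*cos(B_t/5)/5) = (-3*cos(B_t/5)/250) dt + (-3*sin(B_t/5)/25) dB_t.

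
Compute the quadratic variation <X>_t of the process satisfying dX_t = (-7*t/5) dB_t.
<X>_t = 49*t^3/75

For an Itô process dX_t = a(t) dt + b(t) dB_t, the quadratic variation is <X>_t = int_0^t b(s)^2 ds (the drift term does not contribute). Here b(s) = -7*s/5, so
  b(s)^2 = 49*s^2/25.
Integrating from 0 to t:
  <X>_t = int_0^t (49*s^2/25) ds = 49*t^3/75.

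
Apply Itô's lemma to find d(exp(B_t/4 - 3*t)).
d(exp(B_t/4 - 3*t)) = (-95*exp(B_t/4 - 3*t)/32) dt + (exp(B_t/4 - 3*t)/4) dB_t

Itô's formula for f(t, x): d f(t, B_t) = (f_t + (1/2) f_xx) dt + f_x dB_t. Compute partials of f(t, x) = exp(-3*t + x/4):
  f_t(t,x)  = -3*exp(-3*t + x/4)
  f_x(t,x)  = exp(-3*t + x/4)/4
  f_xx(t,x) = exp(-3*t + x/4)/16
Assemble drift = f_t + (1/2) f_xx = -95*exp(-3*t + x/4)/32 and diffusion = f_x = exp(-3*t + x/4)/4. Substituting x = B_t:
  d(exp(B_t/4 - 3*t)) = (-95*exp(B_t/4 - 3*t)/32) dt + (exp(B_t/4 - 3*t)/4) dB_t.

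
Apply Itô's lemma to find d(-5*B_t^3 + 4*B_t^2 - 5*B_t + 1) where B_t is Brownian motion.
d(-5*B_t^3 + 4*B_t^2 - 5*B_t + 1) = (4 - 15*B_t) dt + (-15*B_t^2 + 8*B_t - 5) dB_t

Itô's formula for f(B_t) gives d f(B_t) = f'(B_t) dB_t + (1/2) f''(B_t) dt. Compute derivatives of f(x) = -5*x^3 + 4*x^2 - 5*x + 1:
  f'(x)  = -15*x^2 + 8*x - 5
  f''(x) = 8 - 30*x
Substitute x = B_t and multiply the f'' term by 1/2:
  drift     = (1/2) * (8 - 30*x) evaluated at B_t = 4 - 15*B_t
  diffusion = (-15*x^2 + 8*x - 5) evaluated at B_t = -15*B_t^2 + 8*B_t - 5
Therefore d(-5*B_t^3 + 4*B_t^2 - 5*B_t + 1) = (4 - 15*B_t) dt + (-15*B_t^2 + 8*B_t - 5) dB_t.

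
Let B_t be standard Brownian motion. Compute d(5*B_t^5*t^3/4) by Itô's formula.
d(5*B_t^5*t^3/4) = (5*B_t^3*t^2*(3*B_t^2 + 10*t)/4) dt + (25*B_t^4*t^3/4) dB_t

Itô's formula for f(t, x): d f(t, B_t) = (f_t + (1/2) f_xx) dt + f_x dB_t. Compute partials of f(t, x) = 5*t^3*x^5/4:
  f_t(t,x)  = 15*t^2*x^5/4
  f_x(t,x)  = 25*t^3*x^4/4
  f_xx(t,x) = 25*t^3*x^3
Assemble drift = f_t + (1/2) f_xx = 5*t^2*x^3*(10*t + 3*x^2)/4 and diffusion = f_x = 25*t^3*x^4/4. Substituting x = B_t:
  d(5*B_t^5*t^3/4) = (5*B_t^3*t^2*(3*B_t^2 + 10*t)/4) dt + (25*B_t^4*t^3/4) dB_t.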